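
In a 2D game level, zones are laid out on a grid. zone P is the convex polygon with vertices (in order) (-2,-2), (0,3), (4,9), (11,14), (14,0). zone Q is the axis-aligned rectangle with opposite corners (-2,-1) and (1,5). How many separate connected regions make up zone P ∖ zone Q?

zone P ∖ zone Q is a single connected region.

1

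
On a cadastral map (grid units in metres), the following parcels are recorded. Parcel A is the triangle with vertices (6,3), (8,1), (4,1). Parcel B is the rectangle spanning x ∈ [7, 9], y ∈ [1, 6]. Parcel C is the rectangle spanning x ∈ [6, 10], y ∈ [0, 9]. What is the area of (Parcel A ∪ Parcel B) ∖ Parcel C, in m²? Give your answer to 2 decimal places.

|Parcel A ∪ Parcel B| = 13.5.
|(Parcel A ∪ Parcel B) ∩ Parcel C| = 11.5.
|(Parcel A ∪ Parcel B) ∖ Parcel C| = 13.5 − 11.5 = 2.00.

2.00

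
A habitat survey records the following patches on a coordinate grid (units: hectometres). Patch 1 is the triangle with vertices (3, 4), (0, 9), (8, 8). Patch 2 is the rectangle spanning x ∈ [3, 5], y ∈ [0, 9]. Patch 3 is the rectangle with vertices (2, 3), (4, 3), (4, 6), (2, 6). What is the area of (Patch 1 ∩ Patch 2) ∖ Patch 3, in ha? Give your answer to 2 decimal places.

|Patch 1 ∩ Patch 2| = 7.4.
|(Patch 1 ∩ Patch 2) ∩ Patch 3| = 1.6.
|(Patch 1 ∩ Patch 2) ∖ Patch 3| = 7.4 − 1.6 = 5.80.

5.80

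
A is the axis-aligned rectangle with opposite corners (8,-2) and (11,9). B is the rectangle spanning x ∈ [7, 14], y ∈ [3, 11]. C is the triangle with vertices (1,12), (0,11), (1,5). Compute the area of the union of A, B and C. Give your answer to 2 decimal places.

By inclusion–exclusion:
Individual areas: |A| = 33, |B| = 56, |C| = 3.5.
|A∩B|: x∈[8,11], y∈[3,9] → 3·6 = 18.
|A∩C| = 0.
|B∩C| = 0.
|A∩B∩C| = 0.
|A ∪ B ∪ C| = 92.5 − 18 + 0 = 74.50.

74.50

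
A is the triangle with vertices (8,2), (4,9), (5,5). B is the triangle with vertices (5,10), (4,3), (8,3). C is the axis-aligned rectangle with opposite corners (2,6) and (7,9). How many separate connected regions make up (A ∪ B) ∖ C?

2

(A ∪ B) ∖ C splits into 2 disjoint pieces (area 9.6429, area 0.2857).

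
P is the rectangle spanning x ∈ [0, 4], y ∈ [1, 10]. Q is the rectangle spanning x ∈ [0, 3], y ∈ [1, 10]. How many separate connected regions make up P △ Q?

P △ Q is a single connected region.

1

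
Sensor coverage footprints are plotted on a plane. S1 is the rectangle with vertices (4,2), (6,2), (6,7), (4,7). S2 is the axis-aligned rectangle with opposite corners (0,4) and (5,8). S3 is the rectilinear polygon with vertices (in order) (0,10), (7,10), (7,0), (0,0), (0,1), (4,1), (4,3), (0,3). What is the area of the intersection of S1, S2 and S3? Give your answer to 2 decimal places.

The intersection is the polygon with vertices (5,7), (5,4), (4,4), (4,7).
By the shoelace formula its area is 3.00.

3.00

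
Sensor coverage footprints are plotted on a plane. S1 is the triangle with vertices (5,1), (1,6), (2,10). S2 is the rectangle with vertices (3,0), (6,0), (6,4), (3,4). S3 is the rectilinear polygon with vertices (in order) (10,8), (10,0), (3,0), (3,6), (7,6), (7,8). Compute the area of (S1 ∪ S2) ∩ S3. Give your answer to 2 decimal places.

13.33

The region (S1 ∪ S2) ∩ S3 is the polygon with vertices (4,4), (6,4), (6,0), (3,0), (3,3.5), (3,6), (3.333,6).
By the shoelace formula its area is 13.33.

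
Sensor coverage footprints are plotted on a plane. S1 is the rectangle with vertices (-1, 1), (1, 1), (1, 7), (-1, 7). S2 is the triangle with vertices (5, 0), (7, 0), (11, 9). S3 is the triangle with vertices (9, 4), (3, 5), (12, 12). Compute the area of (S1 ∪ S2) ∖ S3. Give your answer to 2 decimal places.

18.44

|S1 ∪ S2| = 21.
|(S1 ∪ S2) ∩ S3| = 2.5626.
|(S1 ∪ S2) ∖ S3| = 21 − 2.5626 = 18.44.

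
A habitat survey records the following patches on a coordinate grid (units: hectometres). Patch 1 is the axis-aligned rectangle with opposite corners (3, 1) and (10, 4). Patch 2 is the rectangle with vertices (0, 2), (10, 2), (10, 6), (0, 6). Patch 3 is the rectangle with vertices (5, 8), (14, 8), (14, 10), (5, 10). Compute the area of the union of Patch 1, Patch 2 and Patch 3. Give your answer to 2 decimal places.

By inclusion–exclusion:
Individual areas: |Patch 1| = 21, |Patch 2| = 40, |Patch 3| = 18.
|Patch 1∩Patch 2|: x∈[3,10], y∈[2,4] → 7·2 = 14.
|Patch 1∩Patch 3| = 0 (no overlap).
|Patch 2∩Patch 3| = 0 (no overlap).
|Patch 1∩Patch 2∩Patch 3| = 0.
|Patch 1 ∪ Patch 2 ∪ Patch 3| = 79 − 14 + 0 = 65.00.

65.00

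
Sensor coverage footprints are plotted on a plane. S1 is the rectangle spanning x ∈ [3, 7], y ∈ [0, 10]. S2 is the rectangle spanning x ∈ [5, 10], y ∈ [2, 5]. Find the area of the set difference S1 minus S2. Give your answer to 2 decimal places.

|S1∩S2|: x∈[5,7], y∈[2,5] → 2·3 = 6.
|S1| = 40.
|S1 ∖ S2| = |S1| − |S1∩S2| = 40 − 6 = 34.00.

34.00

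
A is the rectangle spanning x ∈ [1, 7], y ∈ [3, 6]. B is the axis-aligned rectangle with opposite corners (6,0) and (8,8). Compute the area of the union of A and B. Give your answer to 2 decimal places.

By inclusion–exclusion:
Individual areas: |A| = 18, |B| = 16.
|A∩B|: x∈[6,7], y∈[3,6] → 1·3 = 3.
|A ∪ B| = 34 − 3 = 31.00.

31.00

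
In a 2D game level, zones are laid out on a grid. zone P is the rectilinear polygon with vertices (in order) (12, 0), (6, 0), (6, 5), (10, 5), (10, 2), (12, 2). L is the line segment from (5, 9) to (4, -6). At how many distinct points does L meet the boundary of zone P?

0

The segment lies entirely outside zone P and never meets its boundary.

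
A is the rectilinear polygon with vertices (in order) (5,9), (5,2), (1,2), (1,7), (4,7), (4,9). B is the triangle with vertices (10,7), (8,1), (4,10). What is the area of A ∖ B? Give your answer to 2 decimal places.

|A| = 22, |A∩B| = 0.3472.
|A ∖ B| = |A| − |A∩B| = 22 − 0.3472 = 21.65.

21.65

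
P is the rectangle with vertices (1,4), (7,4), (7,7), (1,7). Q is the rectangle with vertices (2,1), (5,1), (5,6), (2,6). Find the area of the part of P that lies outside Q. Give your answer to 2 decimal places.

12.00

|P∩Q|: x∈[2,5], y∈[4,6] → 3·2 = 6.
|P| = 18.
|P ∖ Q| = |P| − |P∩Q| = 18 − 6 = 12.00.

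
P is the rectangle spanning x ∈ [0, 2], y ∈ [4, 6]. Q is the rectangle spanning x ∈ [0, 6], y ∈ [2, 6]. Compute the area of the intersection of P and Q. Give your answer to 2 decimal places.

4.00

|P∩Q|: x∈[0,2], y∈[4,6] → 2·2 = 4.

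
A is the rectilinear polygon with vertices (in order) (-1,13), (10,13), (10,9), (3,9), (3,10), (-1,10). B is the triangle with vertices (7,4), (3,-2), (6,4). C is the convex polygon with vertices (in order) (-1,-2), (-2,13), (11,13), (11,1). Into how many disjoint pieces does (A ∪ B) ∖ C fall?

1

(A ∪ B) ∖ C is a single connected region.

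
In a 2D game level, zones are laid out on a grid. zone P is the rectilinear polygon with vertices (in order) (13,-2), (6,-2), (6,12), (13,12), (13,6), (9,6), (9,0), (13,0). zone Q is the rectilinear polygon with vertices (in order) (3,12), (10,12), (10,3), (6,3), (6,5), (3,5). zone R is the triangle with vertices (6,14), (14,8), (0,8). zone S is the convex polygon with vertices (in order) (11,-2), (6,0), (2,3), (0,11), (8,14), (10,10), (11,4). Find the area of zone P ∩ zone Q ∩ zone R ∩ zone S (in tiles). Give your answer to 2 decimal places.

14.93

The intersection is the polygon with vertices (8.667,12), (9.2,11.6), (10,10), (10,8), (6,8), (6,12).
By the shoelace formula its area is 14.93.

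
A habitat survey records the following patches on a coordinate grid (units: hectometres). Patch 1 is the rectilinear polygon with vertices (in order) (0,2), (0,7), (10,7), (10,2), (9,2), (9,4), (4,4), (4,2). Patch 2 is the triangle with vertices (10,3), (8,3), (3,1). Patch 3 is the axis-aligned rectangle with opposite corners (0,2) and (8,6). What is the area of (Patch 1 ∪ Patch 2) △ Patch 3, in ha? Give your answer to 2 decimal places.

24.00

|Patch 1 ∪ Patch 2| = 41.8571.
|(Patch 1 ∪ Patch 2) ∩ Patch 3| = 24.9286.
|(Patch 1 ∪ Patch 2) △ Patch 3| = 41.8571 + 32 − 49.8571 = 24.00.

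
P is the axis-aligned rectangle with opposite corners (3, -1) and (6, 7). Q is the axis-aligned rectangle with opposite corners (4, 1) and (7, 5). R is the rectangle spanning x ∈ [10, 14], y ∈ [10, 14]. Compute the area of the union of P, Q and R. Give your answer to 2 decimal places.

44.00

By inclusion–exclusion:
Individual areas: |P| = 24, |Q| = 12, |R| = 16.
|P∩Q|: x∈[4,6], y∈[1,5] → 2·4 = 8.
|P∩R| = 0 (no overlap).
|Q∩R| = 0 (no overlap).
|P∩Q∩R| = 0.
|P ∪ Q ∪ R| = 52 − 8 + 0 = 44.00.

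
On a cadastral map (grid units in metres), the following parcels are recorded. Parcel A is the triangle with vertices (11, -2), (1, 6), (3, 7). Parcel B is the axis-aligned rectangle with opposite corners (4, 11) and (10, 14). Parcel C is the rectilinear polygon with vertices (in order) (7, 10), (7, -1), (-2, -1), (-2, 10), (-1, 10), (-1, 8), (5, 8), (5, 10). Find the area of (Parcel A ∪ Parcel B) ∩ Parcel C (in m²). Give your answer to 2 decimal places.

The region (Parcel A ∪ Parcel B) ∩ Parcel C is the polygon with vertices (1,6), (3,7), (7,2.5), (7,1.2).
By the shoelace formula its area is 10.40.

10.40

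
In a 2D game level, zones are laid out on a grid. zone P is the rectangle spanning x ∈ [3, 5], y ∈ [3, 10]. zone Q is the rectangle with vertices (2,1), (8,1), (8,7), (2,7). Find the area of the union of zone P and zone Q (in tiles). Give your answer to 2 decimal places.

42.00

By inclusion–exclusion:
Individual areas: |zone P| = 14, |zone Q| = 36.
|zone P∩zone Q|: x∈[3,5], y∈[3,7] → 2·4 = 8.
|zone P ∪ zone Q| = 50 − 8 = 42.00.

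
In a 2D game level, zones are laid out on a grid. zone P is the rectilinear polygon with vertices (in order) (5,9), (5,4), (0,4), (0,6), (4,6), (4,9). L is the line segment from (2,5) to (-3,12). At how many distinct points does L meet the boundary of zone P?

The segment meets the boundary at (1.286,6).

1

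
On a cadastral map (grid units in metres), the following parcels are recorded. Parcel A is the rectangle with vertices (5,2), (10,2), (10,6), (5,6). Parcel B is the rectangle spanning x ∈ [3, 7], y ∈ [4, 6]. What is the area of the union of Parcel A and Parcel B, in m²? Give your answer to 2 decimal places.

By inclusion–exclusion:
Individual areas: |Parcel A| = 20, |Parcel B| = 8.
|Parcel A∩Parcel B|: x∈[5,7], y∈[4,6] → 2·2 = 4.
|Parcel A ∪ Parcel B| = 28 − 4 = 24.00.

24.00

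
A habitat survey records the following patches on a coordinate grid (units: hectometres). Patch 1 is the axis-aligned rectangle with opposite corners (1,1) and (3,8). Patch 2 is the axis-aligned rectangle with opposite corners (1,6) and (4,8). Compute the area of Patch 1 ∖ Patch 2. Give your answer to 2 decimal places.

|Patch 1∩Patch 2|: x∈[1,3], y∈[6,8] → 2·2 = 4.
|Patch 1| = 14.
|Patch 1 ∖ Patch 2| = |Patch 1| − |Patch 1∩Patch 2| = 14 − 4 = 10.00.

10.00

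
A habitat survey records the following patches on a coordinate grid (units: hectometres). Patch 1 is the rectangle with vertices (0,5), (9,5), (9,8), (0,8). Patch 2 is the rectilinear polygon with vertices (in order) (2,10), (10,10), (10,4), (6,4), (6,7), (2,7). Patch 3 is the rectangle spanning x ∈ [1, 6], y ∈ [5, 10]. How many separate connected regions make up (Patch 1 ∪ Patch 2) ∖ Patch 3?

2

(Patch 1 ∪ Patch 2) ∖ Patch 3 splits into 2 disjoint pieces (area 3, area 24).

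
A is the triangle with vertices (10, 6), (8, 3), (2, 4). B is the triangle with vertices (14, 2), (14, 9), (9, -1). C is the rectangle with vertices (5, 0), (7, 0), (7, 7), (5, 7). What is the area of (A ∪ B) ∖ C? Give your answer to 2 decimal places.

24.17

|A ∪ B| = 27.5.
|(A ∪ B) ∩ C| = 3.3333.
|(A ∪ B) ∖ C| = 27.5 − 3.3333 = 24.17.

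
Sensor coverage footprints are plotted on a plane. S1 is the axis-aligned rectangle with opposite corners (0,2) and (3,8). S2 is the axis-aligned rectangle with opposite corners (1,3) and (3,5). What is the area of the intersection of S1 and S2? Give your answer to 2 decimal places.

4.00

|S1∩S2|: x∈[1,3], y∈[3,5] → 2·2 = 4.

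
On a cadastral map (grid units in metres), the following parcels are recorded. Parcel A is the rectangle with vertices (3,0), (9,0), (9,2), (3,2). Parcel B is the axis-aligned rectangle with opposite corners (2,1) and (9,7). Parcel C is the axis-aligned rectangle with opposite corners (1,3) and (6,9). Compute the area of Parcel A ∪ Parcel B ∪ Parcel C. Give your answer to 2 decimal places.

By inclusion–exclusion:
Individual areas: |Parcel A| = 12, |Parcel B| = 42, |Parcel C| = 30.
|Parcel A∩Parcel B|: x∈[3,9], y∈[1,2] → 6·1 = 6.
|Parcel A∩Parcel C| = 0 (no overlap).
|Parcel B∩Parcel C|: x∈[2,6], y∈[3,7] → 4·4 = 16.
|Parcel A∩Parcel B∩Parcel C| = 0.
|Parcel A ∪ Parcel B ∪ Parcel C| = 84 − 22 + 0 = 62.00.

62.00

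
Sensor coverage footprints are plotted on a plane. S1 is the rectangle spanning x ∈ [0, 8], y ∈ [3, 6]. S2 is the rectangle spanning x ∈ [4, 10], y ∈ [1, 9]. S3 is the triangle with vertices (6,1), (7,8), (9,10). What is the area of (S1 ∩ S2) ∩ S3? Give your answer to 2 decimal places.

2.00

The region (S1 ∩ S2) ∩ S3 is the polygon with vertices (6.286,3), (6.714,6), (7.667,6), (6.667,3).
By the shoelace formula its area is 2.00.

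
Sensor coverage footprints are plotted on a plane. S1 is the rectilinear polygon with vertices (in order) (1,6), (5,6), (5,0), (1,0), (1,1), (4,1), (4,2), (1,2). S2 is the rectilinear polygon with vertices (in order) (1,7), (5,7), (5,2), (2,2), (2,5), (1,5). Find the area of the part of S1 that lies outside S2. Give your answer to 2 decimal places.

8.00

|S1| = 21, |S1∩S2| = 13.
|S1 ∖ S2| = |S1| − |S1∩S2| = 21 − 13 = 8.00.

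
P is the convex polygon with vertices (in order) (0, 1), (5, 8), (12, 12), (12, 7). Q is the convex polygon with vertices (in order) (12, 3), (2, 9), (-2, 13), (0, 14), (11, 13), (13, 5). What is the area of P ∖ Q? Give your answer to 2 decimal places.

18.30

|P| = 44.5, |P∩Q| = 26.2029.
|P ∖ Q| = |P| − |P∩Q| = 44.5 − 26.2029 = 18.30.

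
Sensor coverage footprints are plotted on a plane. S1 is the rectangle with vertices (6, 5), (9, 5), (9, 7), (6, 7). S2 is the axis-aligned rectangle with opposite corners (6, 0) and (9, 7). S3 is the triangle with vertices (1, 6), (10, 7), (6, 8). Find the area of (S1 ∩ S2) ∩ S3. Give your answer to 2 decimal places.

The region (S1 ∩ S2) ∩ S3 is the polygon with vertices (6,7), (9,7), (9,6.889), (6,6.556).
By the shoelace formula its area is 0.83.

0.83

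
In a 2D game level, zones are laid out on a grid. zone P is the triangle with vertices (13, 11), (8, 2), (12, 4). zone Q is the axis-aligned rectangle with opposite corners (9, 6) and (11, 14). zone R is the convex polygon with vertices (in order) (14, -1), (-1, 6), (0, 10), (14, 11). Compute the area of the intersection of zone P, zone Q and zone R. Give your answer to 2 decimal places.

The intersection is the polygon with vertices (11,6), (10.222,6), (11,7.4).
By the shoelace formula its area is 0.54.

0.54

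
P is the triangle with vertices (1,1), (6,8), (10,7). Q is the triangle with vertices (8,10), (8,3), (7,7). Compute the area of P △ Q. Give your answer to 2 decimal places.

16.45

|P| = 16.5, |Q| = 3.5, |P∩Q| = 1.7766.
|P △ Q| = |P| + |Q| − 2·|P∩Q| = 16.5 + 3.5 − 3.5531 = 16.45.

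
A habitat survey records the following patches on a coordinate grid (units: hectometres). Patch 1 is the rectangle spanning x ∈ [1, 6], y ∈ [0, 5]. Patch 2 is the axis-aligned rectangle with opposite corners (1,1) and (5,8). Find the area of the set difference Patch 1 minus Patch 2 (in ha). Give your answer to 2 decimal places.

|Patch 1∩Patch 2|: x∈[1,5], y∈[1,5] → 4·4 = 16.
|Patch 1| = 25.
|Patch 1 ∖ Patch 2| = |Patch 1| − |Patch 1∩Patch 2| = 25 − 16 = 9.00.

9.00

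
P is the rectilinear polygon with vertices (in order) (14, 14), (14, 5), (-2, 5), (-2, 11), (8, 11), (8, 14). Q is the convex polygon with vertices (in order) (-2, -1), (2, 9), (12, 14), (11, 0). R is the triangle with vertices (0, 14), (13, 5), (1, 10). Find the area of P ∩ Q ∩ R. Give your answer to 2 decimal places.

11.04

The intersection is the polygon with vertices (5.032,10.516), (11.435,6.084), (11.405,5.665), (2.636,9.318).
By the shoelace formula its area is 11.04.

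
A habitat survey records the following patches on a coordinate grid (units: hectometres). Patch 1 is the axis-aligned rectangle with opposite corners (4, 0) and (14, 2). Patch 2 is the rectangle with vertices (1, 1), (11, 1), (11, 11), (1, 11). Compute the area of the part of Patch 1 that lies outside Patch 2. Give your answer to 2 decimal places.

13.00

|Patch 1∩Patch 2|: x∈[4,11], y∈[1,2] → 7·1 = 7.
|Patch 1| = 20.
|Patch 1 ∖ Patch 2| = |Patch 1| − |Patch 1∩Patch 2| = 20 − 7 = 13.00.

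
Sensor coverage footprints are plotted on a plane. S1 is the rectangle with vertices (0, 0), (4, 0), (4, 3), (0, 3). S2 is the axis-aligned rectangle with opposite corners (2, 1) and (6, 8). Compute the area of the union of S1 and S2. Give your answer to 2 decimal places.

36.00

By inclusion–exclusion:
Individual areas: |S1| = 12, |S2| = 28.
|S1∩S2|: x∈[2,4], y∈[1,3] → 2·2 = 4.
|S1 ∪ S2| = 40 − 4 = 36.00.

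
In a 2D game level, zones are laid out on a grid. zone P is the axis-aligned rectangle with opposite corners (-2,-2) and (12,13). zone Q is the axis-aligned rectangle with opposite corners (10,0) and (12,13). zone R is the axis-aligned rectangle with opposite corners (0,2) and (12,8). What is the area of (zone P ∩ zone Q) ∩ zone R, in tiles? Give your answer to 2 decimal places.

12.00

The region (zone P ∩ zone Q) ∩ zone R is the polygon with vertices (10,8), (12,8), (12,2), (10,2).
By the shoelace formula its area is 12.00.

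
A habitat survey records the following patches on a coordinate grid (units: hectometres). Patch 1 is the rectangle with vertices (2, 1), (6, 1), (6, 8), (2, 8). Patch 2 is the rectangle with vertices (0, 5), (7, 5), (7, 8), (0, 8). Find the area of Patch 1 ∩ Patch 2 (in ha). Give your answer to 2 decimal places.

|Patch 1∩Patch 2|: x∈[2,6], y∈[5,8] → 4·3 = 12.

12.00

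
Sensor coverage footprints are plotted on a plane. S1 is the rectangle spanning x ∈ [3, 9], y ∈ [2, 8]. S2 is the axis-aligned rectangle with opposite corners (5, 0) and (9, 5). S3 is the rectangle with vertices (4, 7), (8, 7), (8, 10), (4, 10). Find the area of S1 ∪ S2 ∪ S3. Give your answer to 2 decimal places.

52.00

By inclusion–exclusion:
Individual areas: |S1| = 36, |S2| = 20, |S3| = 12.
|S1∩S2|: x∈[5,9], y∈[2,5] → 4·3 = 12.
|S1∩S3|: x∈[4,8], y∈[7,8] → 4·1 = 4.
|S2∩S3| = 0 (no overlap).
|S1∩S2∩S3| = 0.
|S1 ∪ S2 ∪ S3| = 68 − 16 + 0 = 52.00.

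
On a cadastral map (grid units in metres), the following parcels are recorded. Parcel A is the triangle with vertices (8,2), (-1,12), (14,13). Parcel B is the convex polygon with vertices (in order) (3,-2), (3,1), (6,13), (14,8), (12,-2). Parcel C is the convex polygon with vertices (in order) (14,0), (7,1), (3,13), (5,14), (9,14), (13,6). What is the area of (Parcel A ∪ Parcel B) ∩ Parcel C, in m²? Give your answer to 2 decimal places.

|Parcel A ∪ Parcel B| = 151.3418.
|(Parcel A ∪ Parcel B) ∩ Parcel C| = 82.89.

82.89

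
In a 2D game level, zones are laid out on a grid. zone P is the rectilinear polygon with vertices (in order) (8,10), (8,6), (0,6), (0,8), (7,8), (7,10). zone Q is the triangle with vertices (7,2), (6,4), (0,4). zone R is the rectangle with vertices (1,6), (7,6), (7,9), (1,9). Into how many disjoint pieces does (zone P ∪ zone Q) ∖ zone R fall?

(zone P ∪ zone Q) ∖ zone R splits into 3 disjoint pieces (area 4, area 2, area 6).

3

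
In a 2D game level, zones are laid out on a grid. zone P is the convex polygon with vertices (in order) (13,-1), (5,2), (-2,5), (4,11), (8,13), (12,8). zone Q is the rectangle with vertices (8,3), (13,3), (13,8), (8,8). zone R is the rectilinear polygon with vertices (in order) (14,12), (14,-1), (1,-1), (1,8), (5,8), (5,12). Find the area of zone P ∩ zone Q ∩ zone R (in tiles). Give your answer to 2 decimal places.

21.39

The intersection is the polygon with vertices (8,3), (8,8), (12,8), (12.556,3).
By the shoelace formula its area is 21.39.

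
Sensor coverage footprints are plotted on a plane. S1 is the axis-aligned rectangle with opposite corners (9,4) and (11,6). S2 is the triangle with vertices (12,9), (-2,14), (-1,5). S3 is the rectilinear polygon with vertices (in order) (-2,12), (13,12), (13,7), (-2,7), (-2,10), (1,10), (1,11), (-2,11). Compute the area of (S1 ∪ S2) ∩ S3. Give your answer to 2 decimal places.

45.79

|S1 ∪ S2| = 64.5.
|(S1 ∪ S2) ∩ S3| = 45.79.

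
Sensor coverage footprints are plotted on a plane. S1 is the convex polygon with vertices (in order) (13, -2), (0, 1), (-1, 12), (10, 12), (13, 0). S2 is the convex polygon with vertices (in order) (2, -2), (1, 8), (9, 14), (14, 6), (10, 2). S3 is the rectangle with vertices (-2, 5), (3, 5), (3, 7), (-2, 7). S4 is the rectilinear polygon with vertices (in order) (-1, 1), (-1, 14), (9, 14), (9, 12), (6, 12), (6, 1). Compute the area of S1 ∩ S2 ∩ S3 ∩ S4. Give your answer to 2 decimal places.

3.60

The intersection is the polygon with vertices (3,7), (3,5), (1.3,5), (1.1,7).
By the shoelace formula its area is 3.60.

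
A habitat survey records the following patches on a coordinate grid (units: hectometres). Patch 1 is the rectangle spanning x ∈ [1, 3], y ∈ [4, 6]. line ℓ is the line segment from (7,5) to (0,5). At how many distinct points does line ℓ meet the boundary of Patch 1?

2

The segment meets the boundary at (1,5), (3,5).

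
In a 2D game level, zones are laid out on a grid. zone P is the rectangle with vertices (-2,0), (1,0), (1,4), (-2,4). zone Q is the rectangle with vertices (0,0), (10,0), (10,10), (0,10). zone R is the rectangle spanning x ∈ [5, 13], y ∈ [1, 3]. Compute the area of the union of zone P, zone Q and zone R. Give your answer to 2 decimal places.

By inclusion–exclusion:
Individual areas: |zone P| = 12, |zone Q| = 100, |zone R| = 16.
|zone P∩zone Q|: x∈[0,1], y∈[0,4] → 1·4 = 4.
|zone P∩zone R| = 0 (no overlap).
|zone Q∩zone R|: x∈[5,10], y∈[1,3] → 5·2 = 10.
|zone P∩zone Q∩zone R| = 0.
|zone P ∪ zone Q ∪ zone R| = 128 − 14 + 0 = 114.00.

114.00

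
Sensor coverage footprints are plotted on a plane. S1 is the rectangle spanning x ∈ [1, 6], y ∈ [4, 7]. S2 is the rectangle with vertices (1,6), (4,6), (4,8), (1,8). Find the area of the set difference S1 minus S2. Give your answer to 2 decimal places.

12.00

|S1∩S2|: x∈[1,4], y∈[6,7] → 3·1 = 3.
|S1| = 15.
|S1 ∖ S2| = |S1| − |S1∩S2| = 15 − 3 = 12.00.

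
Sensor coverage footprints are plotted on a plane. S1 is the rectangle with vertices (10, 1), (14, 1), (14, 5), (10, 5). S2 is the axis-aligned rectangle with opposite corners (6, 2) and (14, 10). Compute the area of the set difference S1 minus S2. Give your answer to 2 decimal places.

|S1∩S2|: x∈[10,14], y∈[2,5] → 4·3 = 12.
|S1| = 16.
|S1 ∖ S2| = |S1| − |S1∩S2| = 16 − 12 = 4.00.

4.00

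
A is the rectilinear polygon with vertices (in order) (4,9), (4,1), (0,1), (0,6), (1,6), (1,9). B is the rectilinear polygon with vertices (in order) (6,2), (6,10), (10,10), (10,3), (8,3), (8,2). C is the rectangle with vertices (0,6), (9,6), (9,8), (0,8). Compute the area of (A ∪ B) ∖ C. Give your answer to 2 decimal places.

|A ∪ B| = 59.
|(A ∪ B) ∩ C| = 12.
|(A ∪ B) ∖ C| = 59 − 12 = 47.00.

47.00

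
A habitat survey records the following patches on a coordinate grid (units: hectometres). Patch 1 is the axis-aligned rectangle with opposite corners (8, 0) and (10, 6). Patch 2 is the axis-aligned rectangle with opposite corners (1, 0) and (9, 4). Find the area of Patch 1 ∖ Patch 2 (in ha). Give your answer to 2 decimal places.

8.00

|Patch 1∩Patch 2|: x∈[8,9], y∈[0,4] → 1·4 = 4.
|Patch 1| = 12.
|Patch 1 ∖ Patch 2| = |Patch 1| − |Patch 1∩Patch 2| = 12 − 4 = 8.00.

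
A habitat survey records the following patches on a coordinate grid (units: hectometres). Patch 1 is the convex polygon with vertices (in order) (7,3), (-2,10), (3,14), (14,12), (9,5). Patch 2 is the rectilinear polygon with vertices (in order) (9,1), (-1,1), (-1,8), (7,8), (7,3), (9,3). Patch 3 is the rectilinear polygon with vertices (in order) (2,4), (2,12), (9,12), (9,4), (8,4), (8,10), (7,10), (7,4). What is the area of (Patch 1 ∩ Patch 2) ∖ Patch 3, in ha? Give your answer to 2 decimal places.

|Patch 1 ∩ Patch 2| = 16.0714.
|(Patch 1 ∩ Patch 2) ∩ Patch 3| = 14.6349.
|(Patch 1 ∩ Patch 2) ∖ Patch 3| = 16.0714 − 14.6349 = 1.44.

1.44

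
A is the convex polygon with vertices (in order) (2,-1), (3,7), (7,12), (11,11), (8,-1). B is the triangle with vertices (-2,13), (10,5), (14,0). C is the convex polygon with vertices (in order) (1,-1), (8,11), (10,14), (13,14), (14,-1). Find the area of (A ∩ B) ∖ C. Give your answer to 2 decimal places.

1.67

|A ∩ B| = 6.6996.
|(A ∩ B) ∩ C| = 5.0261.
|(A ∩ B) ∖ C| = 6.6996 − 5.0261 = 1.67.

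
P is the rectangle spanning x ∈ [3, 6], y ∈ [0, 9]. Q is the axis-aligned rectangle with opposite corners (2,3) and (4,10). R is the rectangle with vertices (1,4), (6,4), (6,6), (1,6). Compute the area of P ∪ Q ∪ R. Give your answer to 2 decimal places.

By inclusion–exclusion:
Individual areas: |P| = 27, |Q| = 14, |R| = 10.
|P∩Q|: x∈[3,4], y∈[3,9] → 1·6 = 6.
|P∩R|: x∈[3,6], y∈[4,6] → 3·2 = 6.
|Q∩R|: x∈[2,4], y∈[4,6] → 2·2 = 4.
|P∩Q∩R| = 2.
|P ∪ Q ∪ R| = 51 − 16 + 2 = 37.00.

37.00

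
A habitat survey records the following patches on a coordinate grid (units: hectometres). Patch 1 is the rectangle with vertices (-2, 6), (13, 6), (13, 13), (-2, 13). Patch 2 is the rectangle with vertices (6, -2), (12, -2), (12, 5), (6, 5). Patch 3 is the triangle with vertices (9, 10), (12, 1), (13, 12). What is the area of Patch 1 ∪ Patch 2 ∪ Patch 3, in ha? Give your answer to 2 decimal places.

By inclusion–exclusion:
Individual areas: |Patch 1| = 105, |Patch 2| = 42, |Patch 3| = 21.
|Patch 1∩Patch 2| = 0 (no overlap).
|Patch 1∩Patch 3| = 15.697.
|Patch 2∩Patch 3| = 2.6667.
|Patch 1∩Patch 2∩Patch 3| = 0.
|Patch 1 ∪ Patch 2 ∪ Patch 3| = 168 − 18.3636 + 0 = 149.64.

149.64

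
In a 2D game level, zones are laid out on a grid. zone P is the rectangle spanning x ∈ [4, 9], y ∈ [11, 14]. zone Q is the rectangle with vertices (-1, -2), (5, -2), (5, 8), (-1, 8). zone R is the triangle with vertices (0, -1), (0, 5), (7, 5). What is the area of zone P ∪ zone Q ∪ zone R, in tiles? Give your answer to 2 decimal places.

76.71

By inclusion–exclusion:
Individual areas: |zone P| = 15, |zone Q| = 60, |zone R| = 21.
|zone P∩zone Q| = 0 (no overlap).
|zone P∩zone R| = 0.
|zone Q∩zone R| = 19.2857.
|zone P∩zone Q∩zone R| = 0.
|zone P ∪ zone Q ∪ zone R| = 96 − 19.2857 + 0 = 76.71.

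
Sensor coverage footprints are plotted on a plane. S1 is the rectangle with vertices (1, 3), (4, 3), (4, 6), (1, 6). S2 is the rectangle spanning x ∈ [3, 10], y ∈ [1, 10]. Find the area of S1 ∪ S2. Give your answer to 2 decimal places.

69.00

By inclusion–exclusion:
Individual areas: |S1| = 9, |S2| = 63.
|S1∩S2|: x∈[3,4], y∈[3,6] → 1·3 = 3.
|S1 ∪ S2| = 72 − 3 = 69.00.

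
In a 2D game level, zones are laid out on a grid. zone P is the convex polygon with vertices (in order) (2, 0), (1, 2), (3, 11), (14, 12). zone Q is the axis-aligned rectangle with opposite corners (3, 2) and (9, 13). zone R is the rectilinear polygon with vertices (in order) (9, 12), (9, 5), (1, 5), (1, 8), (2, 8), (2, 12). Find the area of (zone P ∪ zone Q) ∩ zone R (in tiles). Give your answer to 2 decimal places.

46.00

The region (zone P ∪ zone Q) ∩ zone R is the polygon with vertices (3,11), (3,12), (9,12), (9,11.546), (9,7), (9,5), (1.667,5).
By the shoelace formula its area is 46.00.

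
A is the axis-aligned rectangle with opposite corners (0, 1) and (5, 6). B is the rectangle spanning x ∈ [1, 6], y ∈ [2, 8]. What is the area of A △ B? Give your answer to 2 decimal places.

|A∩B|: x∈[1,5], y∈[2,6] → 4·4 = 16.
|A △ B| = |A| + |B| − 2·|A∩B| = 25 + 30 − 32 = 23.00.

23.00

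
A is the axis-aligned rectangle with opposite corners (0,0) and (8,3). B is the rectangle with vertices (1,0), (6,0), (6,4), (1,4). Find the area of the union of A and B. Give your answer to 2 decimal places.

29.00

By inclusion–exclusion:
Individual areas: |A| = 24, |B| = 20.
|A∩B|: x∈[1,6], y∈[0,3] → 5·3 = 15.
|A ∪ B| = 44 − 15 = 29.00.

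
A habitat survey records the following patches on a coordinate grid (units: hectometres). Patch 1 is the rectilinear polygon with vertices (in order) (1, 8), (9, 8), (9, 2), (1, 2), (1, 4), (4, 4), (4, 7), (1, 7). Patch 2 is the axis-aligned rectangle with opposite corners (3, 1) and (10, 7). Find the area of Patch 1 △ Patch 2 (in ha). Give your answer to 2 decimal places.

|Patch 1| = 39, |Patch 2| = 42, |Patch 1∩Patch 2| = 27.
|Patch 1 △ Patch 2| = |Patch 1| + |Patch 2| − 2·|Patch 1∩Patch 2| = 39 + 42 − 54 = 27.00.

27.00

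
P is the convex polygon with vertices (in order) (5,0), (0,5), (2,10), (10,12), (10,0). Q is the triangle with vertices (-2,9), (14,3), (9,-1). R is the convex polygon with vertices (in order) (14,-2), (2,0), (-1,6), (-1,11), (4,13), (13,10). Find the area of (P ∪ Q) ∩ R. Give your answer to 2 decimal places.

|P ∪ Q| = 103.257.
|(P ∪ Q) ∩ R| = 102.03.

102.03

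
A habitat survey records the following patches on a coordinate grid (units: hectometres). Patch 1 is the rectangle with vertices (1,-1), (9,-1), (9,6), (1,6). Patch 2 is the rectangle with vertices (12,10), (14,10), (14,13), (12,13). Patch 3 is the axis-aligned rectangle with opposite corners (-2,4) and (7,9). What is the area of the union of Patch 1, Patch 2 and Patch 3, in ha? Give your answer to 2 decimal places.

95.00

By inclusion–exclusion:
Individual areas: |Patch 1| = 56, |Patch 2| = 6, |Patch 3| = 45.
|Patch 1∩Patch 2| = 0 (no overlap).
|Patch 1∩Patch 3|: x∈[1,7], y∈[4,6] → 6·2 = 12.
|Patch 2∩Patch 3| = 0 (no overlap).
|Patch 1∩Patch 2∩Patch 3| = 0.
|Patch 1 ∪ Patch 2 ∪ Patch 3| = 107 − 12 + 0 = 95.00.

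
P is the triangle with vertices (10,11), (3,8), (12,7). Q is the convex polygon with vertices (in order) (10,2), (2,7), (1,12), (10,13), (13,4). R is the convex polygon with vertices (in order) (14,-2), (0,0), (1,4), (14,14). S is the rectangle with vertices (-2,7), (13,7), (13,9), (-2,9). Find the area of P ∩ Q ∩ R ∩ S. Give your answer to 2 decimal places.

8.15

The intersection is the polygon with vertices (5.796,7.689), (7.5,9), (11,9), (12,7).
By the shoelace formula its area is 8.15.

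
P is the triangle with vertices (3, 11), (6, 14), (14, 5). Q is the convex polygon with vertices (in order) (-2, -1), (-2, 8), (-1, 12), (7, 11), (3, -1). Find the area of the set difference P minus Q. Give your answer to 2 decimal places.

20.92

|P| = 25.5, |P∩Q| = 4.5812.
|P ∖ Q| = |P| − |P∩Q| = 25.5 − 4.5812 = 20.92.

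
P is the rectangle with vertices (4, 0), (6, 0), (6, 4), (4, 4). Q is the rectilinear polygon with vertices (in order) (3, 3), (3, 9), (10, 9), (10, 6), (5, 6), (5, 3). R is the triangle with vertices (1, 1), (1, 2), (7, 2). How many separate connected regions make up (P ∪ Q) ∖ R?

(P ∪ Q) ∖ R splits into 2 disjoint pieces (area 30, area 3.3333).

2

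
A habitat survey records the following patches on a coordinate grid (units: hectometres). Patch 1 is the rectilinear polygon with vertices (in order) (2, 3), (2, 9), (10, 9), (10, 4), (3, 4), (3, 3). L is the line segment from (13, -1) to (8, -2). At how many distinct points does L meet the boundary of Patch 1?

0

The segment lies entirely outside Patch 1 and never meets its boundary.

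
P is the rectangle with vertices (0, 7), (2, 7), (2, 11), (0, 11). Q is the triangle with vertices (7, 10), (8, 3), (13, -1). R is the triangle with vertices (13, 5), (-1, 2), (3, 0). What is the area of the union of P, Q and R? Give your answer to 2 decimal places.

41.04

By inclusion–exclusion:
Individual areas: |P| = 8, |Q| = 15.5, |R| = 20.
|P∩Q| = 0.
|P∩R| = 0.
|Q∩R| = 2.4586.
|P∩Q∩R| = 0.
|P ∪ Q ∪ R| = 43.5 − 2.4586 + 0 = 41.04.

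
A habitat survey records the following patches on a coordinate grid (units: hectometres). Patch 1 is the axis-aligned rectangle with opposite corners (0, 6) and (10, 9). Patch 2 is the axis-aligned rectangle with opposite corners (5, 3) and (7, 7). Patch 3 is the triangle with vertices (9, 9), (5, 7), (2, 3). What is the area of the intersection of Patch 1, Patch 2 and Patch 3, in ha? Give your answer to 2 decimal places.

1.08

The intersection is the polygon with vertices (5,7), (6.667,7), (5.5,6), (5,6).
By the shoelace formula its area is 1.08.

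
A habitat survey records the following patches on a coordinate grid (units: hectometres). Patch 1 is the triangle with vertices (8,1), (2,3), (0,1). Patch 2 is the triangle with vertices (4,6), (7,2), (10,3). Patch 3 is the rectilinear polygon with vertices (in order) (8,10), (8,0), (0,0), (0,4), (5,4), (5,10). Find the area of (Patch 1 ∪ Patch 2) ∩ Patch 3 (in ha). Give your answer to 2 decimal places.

|Patch 1 ∪ Patch 2| = 15.5.
|(Patch 1 ∪ Patch 2) ∩ Patch 3| = 13.42.

13.42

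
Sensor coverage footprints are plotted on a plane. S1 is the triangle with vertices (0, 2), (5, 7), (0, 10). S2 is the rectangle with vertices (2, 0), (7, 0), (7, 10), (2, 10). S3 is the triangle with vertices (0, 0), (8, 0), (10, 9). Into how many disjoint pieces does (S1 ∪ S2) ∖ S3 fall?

(S1 ∪ S2) ∖ S3 is a single connected region.

1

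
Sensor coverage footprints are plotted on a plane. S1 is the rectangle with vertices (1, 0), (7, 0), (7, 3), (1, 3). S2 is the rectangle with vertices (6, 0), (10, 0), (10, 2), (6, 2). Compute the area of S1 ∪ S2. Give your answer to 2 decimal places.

24.00

By inclusion–exclusion:
Individual areas: |S1| = 18, |S2| = 8.
|S1∩S2|: x∈[6,7], y∈[0,2] → 1·2 = 2.
|S1 ∪ S2| = 26 − 2 = 24.00.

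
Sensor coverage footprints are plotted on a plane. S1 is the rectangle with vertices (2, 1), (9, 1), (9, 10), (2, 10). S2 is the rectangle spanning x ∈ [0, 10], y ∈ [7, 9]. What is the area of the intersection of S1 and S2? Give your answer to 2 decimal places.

|S1∩S2|: x∈[2,9], y∈[7,9] → 7·2 = 14.

14.00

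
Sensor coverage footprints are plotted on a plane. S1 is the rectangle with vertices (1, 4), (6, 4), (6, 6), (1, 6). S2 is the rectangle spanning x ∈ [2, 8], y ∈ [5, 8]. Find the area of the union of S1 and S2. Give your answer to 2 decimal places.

By inclusion–exclusion:
Individual areas: |S1| = 10, |S2| = 18.
|S1∩S2|: x∈[2,6], y∈[5,6] → 4·1 = 4.
|S1 ∪ S2| = 28 − 4 = 24.00.

24.00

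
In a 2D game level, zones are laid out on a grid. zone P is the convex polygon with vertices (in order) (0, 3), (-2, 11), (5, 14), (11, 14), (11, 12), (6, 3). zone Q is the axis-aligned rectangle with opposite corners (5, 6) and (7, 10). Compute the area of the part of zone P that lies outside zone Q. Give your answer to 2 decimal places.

|zone P| = 102, |zone P∩zone Q| = 8.
|zone P ∖ zone Q| = |zone P| − |zone P∩zone Q| = 102 − 8 = 94.00.

94.00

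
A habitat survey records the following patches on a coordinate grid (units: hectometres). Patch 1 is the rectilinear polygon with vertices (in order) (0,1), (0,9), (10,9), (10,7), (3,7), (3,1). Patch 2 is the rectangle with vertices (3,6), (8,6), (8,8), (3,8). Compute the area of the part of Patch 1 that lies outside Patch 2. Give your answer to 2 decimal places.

33.00

|Patch 1| = 38, |Patch 1∩Patch 2| = 5.
|Patch 1 ∖ Patch 2| = |Patch 1| − |Patch 1∩Patch 2| = 38 − 5 = 33.00.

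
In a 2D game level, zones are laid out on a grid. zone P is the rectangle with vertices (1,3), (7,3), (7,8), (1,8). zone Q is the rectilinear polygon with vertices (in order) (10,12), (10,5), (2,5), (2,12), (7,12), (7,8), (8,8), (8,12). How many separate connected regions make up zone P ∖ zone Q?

zone P ∖ zone Q is a single connected region.

1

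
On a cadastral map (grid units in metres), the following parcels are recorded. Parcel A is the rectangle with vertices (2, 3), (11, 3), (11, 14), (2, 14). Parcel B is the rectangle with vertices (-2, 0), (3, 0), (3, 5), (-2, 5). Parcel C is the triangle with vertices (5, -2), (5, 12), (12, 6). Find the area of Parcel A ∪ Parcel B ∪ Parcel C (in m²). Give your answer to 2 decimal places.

133.94

By inclusion–exclusion:
Individual areas: |Parcel A| = 99, |Parcel B| = 25, |Parcel C| = 49.
|Parcel A∩Parcel B|: x∈[2,3], y∈[3,5] → 1·2 = 2.
|Parcel A∩Parcel C| = 37.0625.
|Parcel B∩Parcel C| = 0.
|Parcel A∩Parcel B∩Parcel C| = 0.
|Parcel A ∪ Parcel B ∪ Parcel C| = 173 − 39.0625 + 0 = 133.94.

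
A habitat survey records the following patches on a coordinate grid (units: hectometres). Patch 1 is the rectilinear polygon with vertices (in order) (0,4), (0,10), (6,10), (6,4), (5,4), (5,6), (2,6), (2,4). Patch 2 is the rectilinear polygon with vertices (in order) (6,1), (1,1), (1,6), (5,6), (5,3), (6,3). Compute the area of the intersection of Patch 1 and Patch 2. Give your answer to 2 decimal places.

2.00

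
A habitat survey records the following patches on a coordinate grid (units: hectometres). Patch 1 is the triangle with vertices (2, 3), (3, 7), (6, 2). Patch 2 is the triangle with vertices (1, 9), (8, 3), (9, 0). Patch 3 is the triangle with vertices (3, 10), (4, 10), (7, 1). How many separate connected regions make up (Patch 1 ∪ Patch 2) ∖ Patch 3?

(Patch 1 ∪ Patch 2) ∖ Patch 3 splits into 2 disjoint pieces (area 11.0217, area 4.1667).

2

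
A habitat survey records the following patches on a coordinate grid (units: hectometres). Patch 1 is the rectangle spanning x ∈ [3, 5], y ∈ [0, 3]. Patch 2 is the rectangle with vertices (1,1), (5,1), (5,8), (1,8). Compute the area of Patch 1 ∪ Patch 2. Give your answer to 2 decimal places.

30.00

By inclusion–exclusion:
Individual areas: |Patch 1| = 6, |Patch 2| = 28.
|Patch 1∩Patch 2|: x∈[3,5], y∈[1,3] → 2·2 = 4.
|Patch 1 ∪ Patch 2| = 34 − 4 = 30.00.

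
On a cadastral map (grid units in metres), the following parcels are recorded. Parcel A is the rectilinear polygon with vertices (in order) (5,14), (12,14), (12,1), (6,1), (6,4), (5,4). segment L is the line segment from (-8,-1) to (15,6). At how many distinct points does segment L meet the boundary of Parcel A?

The segment meets the boundary at (12,5.087), (6,3.261).

2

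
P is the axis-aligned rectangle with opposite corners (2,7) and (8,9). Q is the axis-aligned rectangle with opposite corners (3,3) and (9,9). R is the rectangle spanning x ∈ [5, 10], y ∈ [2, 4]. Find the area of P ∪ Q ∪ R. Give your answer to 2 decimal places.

By inclusion–exclusion:
Individual areas: |P| = 12, |Q| = 36, |R| = 10.
|P∩Q|: x∈[3,8], y∈[7,9] → 5·2 = 10.
|P∩R| = 0 (no overlap).
|Q∩R|: x∈[5,9], y∈[3,4] → 4·1 = 4.
|P∩Q∩R| = 0.
|P ∪ Q ∪ R| = 58 − 14 + 0 = 44.00.

44.00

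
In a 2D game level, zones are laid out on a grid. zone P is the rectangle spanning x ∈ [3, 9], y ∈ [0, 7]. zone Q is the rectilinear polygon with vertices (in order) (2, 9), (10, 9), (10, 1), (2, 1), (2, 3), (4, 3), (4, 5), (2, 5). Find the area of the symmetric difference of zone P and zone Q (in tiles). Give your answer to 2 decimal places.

34.00

|zone P| = 42, |zone Q| = 60, |zone P∩zone Q| = 34.
|zone P △ zone Q| = |zone P| + |zone Q| − 2·|zone P∩zone Q| = 42 + 60 − 68 = 34.00.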